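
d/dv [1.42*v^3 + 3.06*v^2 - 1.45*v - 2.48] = 4.26*v^2 + 6.12*v - 1.45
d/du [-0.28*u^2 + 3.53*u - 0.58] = 3.53 - 0.56*u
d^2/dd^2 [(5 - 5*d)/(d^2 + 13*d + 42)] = 10*(-(d - 1)*(2*d + 13)^2 + 3*(d + 4)*(d^2 + 13*d + 42))/(d^2 + 13*d + 42)^3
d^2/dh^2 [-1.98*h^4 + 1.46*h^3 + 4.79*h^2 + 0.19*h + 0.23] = -23.76*h^2 + 8.76*h + 9.58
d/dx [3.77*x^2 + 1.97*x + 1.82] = 7.54*x + 1.97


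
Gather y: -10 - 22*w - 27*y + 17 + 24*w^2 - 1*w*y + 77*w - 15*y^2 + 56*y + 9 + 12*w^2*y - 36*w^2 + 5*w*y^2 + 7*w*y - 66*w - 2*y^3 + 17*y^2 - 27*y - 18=-12*w^2 - 11*w - 2*y^3 + y^2*(5*w + 2) + y*(12*w^2 + 6*w + 2) - 2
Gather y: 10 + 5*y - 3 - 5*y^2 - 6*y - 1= -5*y^2 - y + 6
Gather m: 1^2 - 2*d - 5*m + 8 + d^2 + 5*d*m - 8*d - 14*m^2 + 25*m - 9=d^2 - 10*d - 14*m^2 + m*(5*d + 20)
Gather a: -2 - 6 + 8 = 0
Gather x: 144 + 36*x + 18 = 36*x + 162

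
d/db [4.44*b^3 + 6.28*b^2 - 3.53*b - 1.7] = 13.32*b^2 + 12.56*b - 3.53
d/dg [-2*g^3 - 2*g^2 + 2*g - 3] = -6*g^2 - 4*g + 2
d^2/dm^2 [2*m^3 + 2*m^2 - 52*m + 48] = 12*m + 4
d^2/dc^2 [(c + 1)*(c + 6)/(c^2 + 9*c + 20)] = 4*(-c^3 - 21*c^2 - 129*c - 247)/(c^6 + 27*c^5 + 303*c^4 + 1809*c^3 + 6060*c^2 + 10800*c + 8000)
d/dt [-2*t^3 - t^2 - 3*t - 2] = -6*t^2 - 2*t - 3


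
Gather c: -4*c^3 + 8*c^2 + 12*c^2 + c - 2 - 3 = -4*c^3 + 20*c^2 + c - 5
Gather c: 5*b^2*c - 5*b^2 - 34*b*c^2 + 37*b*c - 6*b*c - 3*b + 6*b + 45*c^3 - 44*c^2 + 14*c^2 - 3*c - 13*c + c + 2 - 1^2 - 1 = -5*b^2 + 3*b + 45*c^3 + c^2*(-34*b - 30) + c*(5*b^2 + 31*b - 15)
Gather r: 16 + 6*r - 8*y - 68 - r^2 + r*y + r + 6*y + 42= -r^2 + r*(y + 7) - 2*y - 10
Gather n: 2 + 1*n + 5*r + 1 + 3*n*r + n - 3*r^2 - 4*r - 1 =n*(3*r + 2) - 3*r^2 + r + 2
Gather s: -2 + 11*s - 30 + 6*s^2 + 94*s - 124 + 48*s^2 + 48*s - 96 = 54*s^2 + 153*s - 252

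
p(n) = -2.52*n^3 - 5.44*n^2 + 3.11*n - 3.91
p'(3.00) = -97.57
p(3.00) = -111.58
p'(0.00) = 3.11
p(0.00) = -3.91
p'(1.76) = -39.46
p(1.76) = -29.03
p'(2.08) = -52.23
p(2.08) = -43.65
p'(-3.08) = -35.10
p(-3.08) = 8.53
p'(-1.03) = 6.30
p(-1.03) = -10.13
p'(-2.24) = -10.45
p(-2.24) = -9.85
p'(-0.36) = 6.05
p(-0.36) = -5.62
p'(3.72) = -141.98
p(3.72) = -197.35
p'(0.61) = -6.34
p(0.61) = -4.61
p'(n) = -7.56*n^2 - 10.88*n + 3.11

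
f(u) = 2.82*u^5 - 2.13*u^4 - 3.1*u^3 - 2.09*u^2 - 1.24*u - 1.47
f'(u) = 14.1*u^4 - 8.52*u^3 - 9.3*u^2 - 4.18*u - 1.24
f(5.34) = 9973.18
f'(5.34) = 9879.14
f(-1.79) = -61.86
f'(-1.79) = 170.06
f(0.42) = -2.62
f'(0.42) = -4.83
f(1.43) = -8.63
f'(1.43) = 7.81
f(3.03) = 430.03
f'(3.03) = 852.18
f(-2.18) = -163.53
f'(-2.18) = 370.40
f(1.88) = 7.83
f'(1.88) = 77.56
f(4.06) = 2283.69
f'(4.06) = 3089.40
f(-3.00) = -790.65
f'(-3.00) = 1299.74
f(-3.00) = -790.65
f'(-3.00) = 1299.74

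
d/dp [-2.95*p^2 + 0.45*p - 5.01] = 0.45 - 5.9*p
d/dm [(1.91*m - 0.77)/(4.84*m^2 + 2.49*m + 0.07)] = (-9.2444*m^2 + 7.4536*m + 2.051)/(23.4256*m^4 + 24.1032*m^3 + 6.8777*m^2 + 0.3486*m + 0.0049)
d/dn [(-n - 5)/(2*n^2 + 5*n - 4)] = (-2*n^2 - 5*n + (n + 5)*(4*n + 5) + 4)/(2*n^2 + 5*n - 4)^2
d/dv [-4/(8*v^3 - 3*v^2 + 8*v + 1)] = 8*(12*v^2 - 3*v + 4)/(8*v^3 - 3*v^2 + 8*v + 1)^2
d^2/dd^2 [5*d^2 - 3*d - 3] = 10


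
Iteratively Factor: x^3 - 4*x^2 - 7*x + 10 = (x + 2)*(x^2 - 6*x + 5) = (x - 1)*(x + 2)*(x - 5)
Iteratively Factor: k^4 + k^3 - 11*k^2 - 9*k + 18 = (k - 1)*(k^3 + 2*k^2 - 9*k - 18) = (k - 3)*(k - 1)*(k^2 + 5*k + 6) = (k - 3)*(k - 1)*(k + 2)*(k + 3)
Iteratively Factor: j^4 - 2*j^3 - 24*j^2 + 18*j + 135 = (j + 3)*(j^3 - 5*j^2 - 9*j + 45) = (j - 3)*(j + 3)*(j^2 - 2*j - 15) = (j - 5)*(j - 3)*(j + 3)*(j + 3)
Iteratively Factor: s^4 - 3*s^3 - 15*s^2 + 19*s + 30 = (s - 5)*(s^3 + 2*s^2 - 5*s - 6) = (s - 5)*(s + 1)*(s^2 + s - 6) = (s - 5)*(s - 2)*(s + 1)*(s + 3)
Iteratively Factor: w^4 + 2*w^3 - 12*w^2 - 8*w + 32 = (w + 4)*(w^3 - 2*w^2 - 4*w + 8) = (w - 2)*(w + 4)*(w^2 - 4) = (w - 2)*(w + 2)*(w + 4)*(w - 2)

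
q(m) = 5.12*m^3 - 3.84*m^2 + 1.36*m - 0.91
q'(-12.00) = 2305.36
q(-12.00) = -9417.55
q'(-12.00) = 2305.36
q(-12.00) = -9417.55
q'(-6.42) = 683.75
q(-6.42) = -1522.71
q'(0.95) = 7.93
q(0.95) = 1.31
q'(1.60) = 28.39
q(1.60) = 12.41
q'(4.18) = 237.63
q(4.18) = 311.62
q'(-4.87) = 403.05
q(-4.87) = -689.97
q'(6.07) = 520.68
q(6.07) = 1010.94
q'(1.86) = 40.21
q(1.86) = 21.28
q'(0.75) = 4.24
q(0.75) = 0.11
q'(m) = 15.36*m^2 - 7.68*m + 1.36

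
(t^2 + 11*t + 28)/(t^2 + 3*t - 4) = (t + 7)/(t - 1)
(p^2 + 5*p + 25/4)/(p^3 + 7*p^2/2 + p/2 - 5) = (p + 5/2)/(p^2 + p - 2)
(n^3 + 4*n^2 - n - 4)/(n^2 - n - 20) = (n^2 - 1)/(n - 5)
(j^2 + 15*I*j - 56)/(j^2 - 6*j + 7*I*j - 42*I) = (j + 8*I)/(j - 6)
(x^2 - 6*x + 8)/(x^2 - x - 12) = (x - 2)/(x + 3)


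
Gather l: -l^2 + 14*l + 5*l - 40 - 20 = -l^2 + 19*l - 60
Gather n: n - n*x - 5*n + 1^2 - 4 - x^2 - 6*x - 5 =n*(-x - 4) - x^2 - 6*x - 8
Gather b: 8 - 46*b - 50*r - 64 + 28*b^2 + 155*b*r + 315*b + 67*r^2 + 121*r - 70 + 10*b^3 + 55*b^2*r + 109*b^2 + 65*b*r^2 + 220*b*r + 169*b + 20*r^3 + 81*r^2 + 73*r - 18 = 10*b^3 + b^2*(55*r + 137) + b*(65*r^2 + 375*r + 438) + 20*r^3 + 148*r^2 + 144*r - 144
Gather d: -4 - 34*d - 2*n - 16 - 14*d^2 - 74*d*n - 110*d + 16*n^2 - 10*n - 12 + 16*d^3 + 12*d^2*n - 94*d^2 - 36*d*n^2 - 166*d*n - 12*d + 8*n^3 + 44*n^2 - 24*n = 16*d^3 + d^2*(12*n - 108) + d*(-36*n^2 - 240*n - 156) + 8*n^3 + 60*n^2 - 36*n - 32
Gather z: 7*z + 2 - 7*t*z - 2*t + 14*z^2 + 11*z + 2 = -2*t + 14*z^2 + z*(18 - 7*t) + 4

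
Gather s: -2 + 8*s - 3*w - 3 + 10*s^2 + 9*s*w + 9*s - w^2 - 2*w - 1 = 10*s^2 + s*(9*w + 17) - w^2 - 5*w - 6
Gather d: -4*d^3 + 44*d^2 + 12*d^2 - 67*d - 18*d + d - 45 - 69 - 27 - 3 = -4*d^3 + 56*d^2 - 84*d - 144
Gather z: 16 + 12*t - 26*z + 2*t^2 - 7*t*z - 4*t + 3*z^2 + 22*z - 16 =2*t^2 + 8*t + 3*z^2 + z*(-7*t - 4)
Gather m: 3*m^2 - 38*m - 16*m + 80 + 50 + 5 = 3*m^2 - 54*m + 135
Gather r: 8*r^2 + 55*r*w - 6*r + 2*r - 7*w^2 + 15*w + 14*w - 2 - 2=8*r^2 + r*(55*w - 4) - 7*w^2 + 29*w - 4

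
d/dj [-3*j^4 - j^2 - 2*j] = -12*j^3 - 2*j - 2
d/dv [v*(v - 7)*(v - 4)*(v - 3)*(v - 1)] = 5*v^4 - 60*v^3 + 225*v^2 - 290*v + 84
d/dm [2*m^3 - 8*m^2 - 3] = 2*m*(3*m - 8)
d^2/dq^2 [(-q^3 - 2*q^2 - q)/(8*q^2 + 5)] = 2*(-24*q^3 + 240*q^2 + 45*q - 50)/(512*q^6 + 960*q^4 + 600*q^2 + 125)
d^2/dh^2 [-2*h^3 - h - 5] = -12*h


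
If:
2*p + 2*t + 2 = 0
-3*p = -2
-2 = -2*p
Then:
No Solution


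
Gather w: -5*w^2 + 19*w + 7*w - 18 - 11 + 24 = -5*w^2 + 26*w - 5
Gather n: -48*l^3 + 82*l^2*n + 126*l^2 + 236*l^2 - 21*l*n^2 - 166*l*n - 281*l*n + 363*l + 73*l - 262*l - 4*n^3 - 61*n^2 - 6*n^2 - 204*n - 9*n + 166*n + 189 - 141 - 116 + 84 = -48*l^3 + 362*l^2 + 174*l - 4*n^3 + n^2*(-21*l - 67) + n*(82*l^2 - 447*l - 47) + 16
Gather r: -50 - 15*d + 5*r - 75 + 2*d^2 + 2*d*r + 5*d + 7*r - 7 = 2*d^2 - 10*d + r*(2*d + 12) - 132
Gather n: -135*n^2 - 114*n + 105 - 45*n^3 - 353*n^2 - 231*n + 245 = -45*n^3 - 488*n^2 - 345*n + 350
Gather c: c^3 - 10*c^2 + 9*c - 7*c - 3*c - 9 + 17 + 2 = c^3 - 10*c^2 - c + 10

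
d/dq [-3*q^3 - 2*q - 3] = -9*q^2 - 2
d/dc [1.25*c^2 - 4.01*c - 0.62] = 2.5*c - 4.01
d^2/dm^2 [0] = 0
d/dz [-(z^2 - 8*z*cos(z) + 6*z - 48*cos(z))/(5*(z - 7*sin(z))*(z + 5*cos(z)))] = (2*(z - 7*sin(z))*(z + 5*cos(z))*(-4*z*sin(z) - z - 24*sin(z) + 4*cos(z) - 3) - (z - 7*sin(z))*(5*sin(z) - 1)*(z^2 - 8*z*cos(z) + 6*z - 48*cos(z)) - (z + 5*cos(z))*(7*cos(z) - 1)*(z^2 - 8*z*cos(z) + 6*z - 48*cos(z)))/(5*(z - 7*sin(z))^2*(z + 5*cos(z))^2)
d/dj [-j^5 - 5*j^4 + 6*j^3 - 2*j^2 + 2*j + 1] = -5*j^4 - 20*j^3 + 18*j^2 - 4*j + 2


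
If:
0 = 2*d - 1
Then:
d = 1/2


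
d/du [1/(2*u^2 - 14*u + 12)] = (7/2 - u)/(u^2 - 7*u + 6)^2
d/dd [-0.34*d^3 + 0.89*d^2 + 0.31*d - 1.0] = -1.02*d^2 + 1.78*d + 0.31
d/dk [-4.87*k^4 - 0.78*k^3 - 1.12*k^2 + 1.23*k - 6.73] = -19.48*k^3 - 2.34*k^2 - 2.24*k + 1.23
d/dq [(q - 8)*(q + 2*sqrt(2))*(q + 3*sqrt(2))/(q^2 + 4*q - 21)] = (q^4 + 8*q^3 - 107*q^2 + 60*sqrt(2)*q^2 - 210*sqrt(2)*q + 528*q + 132 + 840*sqrt(2))/(q^4 + 8*q^3 - 26*q^2 - 168*q + 441)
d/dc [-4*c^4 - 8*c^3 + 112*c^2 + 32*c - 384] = -16*c^3 - 24*c^2 + 224*c + 32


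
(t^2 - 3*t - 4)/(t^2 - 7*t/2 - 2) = 2*(t + 1)/(2*t + 1)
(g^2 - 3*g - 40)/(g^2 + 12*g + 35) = (g - 8)/(g + 7)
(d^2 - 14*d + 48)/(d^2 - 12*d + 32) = (d - 6)/(d - 4)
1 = 1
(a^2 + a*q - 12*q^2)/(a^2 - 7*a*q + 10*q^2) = (a^2 + a*q - 12*q^2)/(a^2 - 7*a*q + 10*q^2)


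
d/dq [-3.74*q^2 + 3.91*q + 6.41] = 3.91 - 7.48*q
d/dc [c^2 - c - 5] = 2*c - 1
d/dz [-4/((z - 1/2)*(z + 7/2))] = 64*(2*z + 3)/((2*z - 1)^2*(2*z + 7)^2)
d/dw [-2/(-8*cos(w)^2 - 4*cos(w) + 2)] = 2*(4*cos(w) + 1)*sin(w)/(4*cos(w)^2 + 2*cos(w) - 1)^2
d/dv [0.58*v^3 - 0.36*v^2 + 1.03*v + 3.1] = 1.74*v^2 - 0.72*v + 1.03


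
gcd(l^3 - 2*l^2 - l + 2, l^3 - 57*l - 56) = l + 1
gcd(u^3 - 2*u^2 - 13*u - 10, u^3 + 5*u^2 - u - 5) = u + 1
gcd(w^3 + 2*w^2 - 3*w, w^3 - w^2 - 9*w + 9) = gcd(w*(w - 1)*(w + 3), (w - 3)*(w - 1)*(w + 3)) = w^2 + 2*w - 3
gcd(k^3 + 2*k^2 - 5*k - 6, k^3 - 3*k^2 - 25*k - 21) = k^2 + 4*k + 3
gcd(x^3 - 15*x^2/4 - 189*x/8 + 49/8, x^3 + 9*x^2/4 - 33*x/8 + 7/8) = x^2 + 13*x/4 - 7/8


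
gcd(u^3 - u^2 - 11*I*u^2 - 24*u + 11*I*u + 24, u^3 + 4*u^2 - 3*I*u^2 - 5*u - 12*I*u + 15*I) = u^2 + u*(-1 - 3*I) + 3*I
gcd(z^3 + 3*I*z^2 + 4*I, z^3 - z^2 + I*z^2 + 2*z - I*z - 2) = z^2 + I*z + 2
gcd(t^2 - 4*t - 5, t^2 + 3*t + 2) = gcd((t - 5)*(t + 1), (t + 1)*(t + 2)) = t + 1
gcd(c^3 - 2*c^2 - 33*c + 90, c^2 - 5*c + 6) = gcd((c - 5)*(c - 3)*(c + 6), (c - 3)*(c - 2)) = c - 3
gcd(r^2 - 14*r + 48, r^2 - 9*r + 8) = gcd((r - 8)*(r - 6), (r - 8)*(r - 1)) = r - 8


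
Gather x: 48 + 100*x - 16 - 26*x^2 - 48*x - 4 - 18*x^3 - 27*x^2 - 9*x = -18*x^3 - 53*x^2 + 43*x + 28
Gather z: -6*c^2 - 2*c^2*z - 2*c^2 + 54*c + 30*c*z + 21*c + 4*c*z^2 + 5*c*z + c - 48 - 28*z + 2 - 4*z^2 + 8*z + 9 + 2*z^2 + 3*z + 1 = -8*c^2 + 76*c + z^2*(4*c - 2) + z*(-2*c^2 + 35*c - 17) - 36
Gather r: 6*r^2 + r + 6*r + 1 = 6*r^2 + 7*r + 1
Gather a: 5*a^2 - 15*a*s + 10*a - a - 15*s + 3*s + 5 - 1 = 5*a^2 + a*(9 - 15*s) - 12*s + 4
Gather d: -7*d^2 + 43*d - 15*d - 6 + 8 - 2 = -7*d^2 + 28*d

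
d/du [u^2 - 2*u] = 2*u - 2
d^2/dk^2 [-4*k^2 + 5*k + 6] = -8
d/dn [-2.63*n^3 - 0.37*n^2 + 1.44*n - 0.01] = -7.89*n^2 - 0.74*n + 1.44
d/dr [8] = 0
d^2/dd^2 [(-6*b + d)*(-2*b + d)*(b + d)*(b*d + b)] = 2*b*(4*b^2 - 21*b*d - 7*b + 6*d^2 + 3*d)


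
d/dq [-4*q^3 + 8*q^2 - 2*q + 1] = -12*q^2 + 16*q - 2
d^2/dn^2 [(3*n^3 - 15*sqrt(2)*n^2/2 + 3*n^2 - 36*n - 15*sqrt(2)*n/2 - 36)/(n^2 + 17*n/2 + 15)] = 36*(25*sqrt(2)*n^3 + 49*n^3 + 150*sqrt(2)*n^2 + 402*n^2 + 150*sqrt(2)*n + 1212*n - 325*sqrt(2) + 1424)/(8*n^6 + 204*n^5 + 2094*n^4 + 11033*n^3 + 31410*n^2 + 45900*n + 27000)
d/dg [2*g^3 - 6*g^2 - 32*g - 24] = 6*g^2 - 12*g - 32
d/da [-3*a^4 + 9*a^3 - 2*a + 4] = -12*a^3 + 27*a^2 - 2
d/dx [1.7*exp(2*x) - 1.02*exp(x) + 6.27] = (3.4*exp(x) - 1.02)*exp(x)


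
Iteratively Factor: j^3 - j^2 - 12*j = (j - 4)*(j^2 + 3*j) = (j - 4)*(j + 3)*(j)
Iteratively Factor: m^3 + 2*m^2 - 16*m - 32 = (m + 4)*(m^2 - 2*m - 8) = (m + 2)*(m + 4)*(m - 4)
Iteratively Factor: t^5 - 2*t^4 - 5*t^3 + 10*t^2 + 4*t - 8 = (t - 2)*(t^4 - 5*t^2 + 4) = (t - 2)*(t + 2)*(t^3 - 2*t^2 - t + 2) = (t - 2)*(t - 1)*(t + 2)*(t^2 - t - 2) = (t - 2)*(t - 1)*(t + 1)*(t + 2)*(t - 2)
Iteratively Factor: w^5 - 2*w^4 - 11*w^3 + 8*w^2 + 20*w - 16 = (w - 1)*(w^4 - w^3 - 12*w^2 - 4*w + 16) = (w - 1)*(w + 2)*(w^3 - 3*w^2 - 6*w + 8) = (w - 4)*(w - 1)*(w + 2)*(w^2 + w - 2) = (w - 4)*(w - 1)^2*(w + 2)*(w + 2)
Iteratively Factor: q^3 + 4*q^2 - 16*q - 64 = (q + 4)*(q^2 - 16) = (q + 4)^2*(q - 4)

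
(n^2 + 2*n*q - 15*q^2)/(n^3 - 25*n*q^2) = (-n + 3*q)/(n*(-n + 5*q))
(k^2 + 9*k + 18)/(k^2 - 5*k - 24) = (k + 6)/(k - 8)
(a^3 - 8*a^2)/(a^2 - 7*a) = a*(a - 8)/(a - 7)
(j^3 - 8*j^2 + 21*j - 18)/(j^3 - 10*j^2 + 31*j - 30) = (j - 3)/(j - 5)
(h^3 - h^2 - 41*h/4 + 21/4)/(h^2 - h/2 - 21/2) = h - 1/2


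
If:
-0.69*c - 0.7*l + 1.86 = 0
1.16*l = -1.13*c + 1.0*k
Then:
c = 2.69565217391304 - 1.01449275362319*l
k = 0.0136231884057971*l + 3.04608695652174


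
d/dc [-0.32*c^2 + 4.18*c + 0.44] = 4.18 - 0.64*c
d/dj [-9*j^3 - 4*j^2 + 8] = j*(-27*j - 8)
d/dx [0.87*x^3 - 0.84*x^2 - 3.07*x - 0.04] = 2.61*x^2 - 1.68*x - 3.07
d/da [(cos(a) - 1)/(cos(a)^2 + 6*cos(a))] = (sin(a) - 6*sin(a)/cos(a)^2 - 2*tan(a))/(cos(a) + 6)^2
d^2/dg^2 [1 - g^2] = -2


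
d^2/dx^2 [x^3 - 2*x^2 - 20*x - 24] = 6*x - 4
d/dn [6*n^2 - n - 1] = 12*n - 1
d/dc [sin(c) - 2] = cos(c)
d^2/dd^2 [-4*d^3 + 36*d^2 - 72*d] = 72 - 24*d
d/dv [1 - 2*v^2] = -4*v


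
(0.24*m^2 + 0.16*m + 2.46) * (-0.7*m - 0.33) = -0.168*m^3 - 0.1912*m^2 - 1.7748*m - 0.8118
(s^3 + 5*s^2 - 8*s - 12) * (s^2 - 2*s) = s^5 + 3*s^4 - 18*s^3 + 4*s^2 + 24*s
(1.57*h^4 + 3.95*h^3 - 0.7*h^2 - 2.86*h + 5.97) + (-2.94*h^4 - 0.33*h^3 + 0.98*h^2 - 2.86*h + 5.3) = -1.37*h^4 + 3.62*h^3 + 0.28*h^2 - 5.72*h + 11.27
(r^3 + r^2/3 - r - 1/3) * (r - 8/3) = r^4 - 7*r^3/3 - 17*r^2/9 + 7*r/3 + 8/9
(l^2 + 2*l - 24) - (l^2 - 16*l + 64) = 18*l - 88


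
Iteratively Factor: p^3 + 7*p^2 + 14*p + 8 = (p + 4)*(p^2 + 3*p + 2) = (p + 1)*(p + 4)*(p + 2)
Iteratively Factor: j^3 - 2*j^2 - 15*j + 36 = (j - 3)*(j^2 + j - 12) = (j - 3)^2*(j + 4)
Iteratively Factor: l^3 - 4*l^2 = (l)*(l^2 - 4*l) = l*(l - 4)*(l)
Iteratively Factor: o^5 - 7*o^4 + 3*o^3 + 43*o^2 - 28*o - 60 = (o - 5)*(o^4 - 2*o^3 - 7*o^2 + 8*o + 12) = (o - 5)*(o - 3)*(o^3 + o^2 - 4*o - 4) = (o - 5)*(o - 3)*(o - 2)*(o^2 + 3*o + 2) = (o - 5)*(o - 3)*(o - 2)*(o + 1)*(o + 2)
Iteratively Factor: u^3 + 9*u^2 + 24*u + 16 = (u + 4)*(u^2 + 5*u + 4) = (u + 4)^2*(u + 1)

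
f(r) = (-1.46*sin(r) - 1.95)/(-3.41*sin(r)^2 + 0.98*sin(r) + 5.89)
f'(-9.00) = 0.08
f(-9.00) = -0.27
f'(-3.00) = 0.15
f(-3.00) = -0.31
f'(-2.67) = 0.07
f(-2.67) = -0.27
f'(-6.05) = -0.28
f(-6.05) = -0.39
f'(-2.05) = -0.10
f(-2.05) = -0.28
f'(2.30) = 0.58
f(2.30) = -0.64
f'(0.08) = -0.22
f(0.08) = -0.35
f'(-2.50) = 0.02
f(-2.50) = -0.26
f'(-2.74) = 0.08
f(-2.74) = -0.28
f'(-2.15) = -0.07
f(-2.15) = -0.27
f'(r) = (6.82*sin(r)*cos(r) - 0.98*cos(r))*(-1.46*sin(r) - 1.95)/(-3.41*sin(r)^2 + 0.98*sin(r) + 5.89)^2 - 1.46*cos(r)/(-3.41*sin(r)^2 + 0.98*sin(r) + 5.89) = (-13.299*sin(r) + 2.4893*cos(2*r) - 9.1777)*cos(r)/(-3.41*sin(r)^2 + 0.98*sin(r) + 5.89)^2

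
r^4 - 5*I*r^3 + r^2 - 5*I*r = r*(r - 5*I)*(r - I)*(r + I)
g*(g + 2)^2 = g^3 + 4*g^2 + 4*g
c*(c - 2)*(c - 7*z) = c^3 - 7*c^2*z - 2*c^2 + 14*c*z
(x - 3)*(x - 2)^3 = x^4 - 9*x^3 + 30*x^2 - 44*x + 24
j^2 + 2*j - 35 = (j - 5)*(j + 7)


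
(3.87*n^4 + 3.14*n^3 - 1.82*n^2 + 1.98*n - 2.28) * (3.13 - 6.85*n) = -26.5095*n^5 - 9.3959*n^4 + 22.2952*n^3 - 19.2596*n^2 + 21.8154*n - 7.1364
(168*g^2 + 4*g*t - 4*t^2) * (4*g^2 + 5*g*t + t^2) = 672*g^4 + 856*g^3*t + 172*g^2*t^2 - 16*g*t^3 - 4*t^4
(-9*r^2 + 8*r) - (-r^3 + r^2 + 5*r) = r^3 - 10*r^2 + 3*r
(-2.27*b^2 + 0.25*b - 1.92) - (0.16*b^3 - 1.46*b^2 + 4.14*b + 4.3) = -0.16*b^3 - 0.81*b^2 - 3.89*b - 6.22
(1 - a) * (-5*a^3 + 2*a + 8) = 5*a^4 - 5*a^3 - 2*a^2 - 6*a + 8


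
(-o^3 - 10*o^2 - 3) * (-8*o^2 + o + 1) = 8*o^5 + 79*o^4 - 11*o^3 + 14*o^2 - 3*o - 3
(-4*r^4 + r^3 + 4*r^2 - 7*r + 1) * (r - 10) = -4*r^5 + 41*r^4 - 6*r^3 - 47*r^2 + 71*r - 10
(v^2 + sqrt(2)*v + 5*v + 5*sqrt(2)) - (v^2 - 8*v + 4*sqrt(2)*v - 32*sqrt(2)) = -3*sqrt(2)*v + 13*v + 37*sqrt(2)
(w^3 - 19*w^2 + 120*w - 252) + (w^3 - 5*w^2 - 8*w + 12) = 2*w^3 - 24*w^2 + 112*w - 240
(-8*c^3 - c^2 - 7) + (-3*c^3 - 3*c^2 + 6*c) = -11*c^3 - 4*c^2 + 6*c - 7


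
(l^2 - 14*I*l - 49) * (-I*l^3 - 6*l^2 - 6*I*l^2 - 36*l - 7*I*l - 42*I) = -I*l^5 - 20*l^4 - 6*I*l^4 - 120*l^3 + 126*I*l^3 + 196*l^2 + 756*I*l^2 + 1176*l + 343*I*l + 2058*I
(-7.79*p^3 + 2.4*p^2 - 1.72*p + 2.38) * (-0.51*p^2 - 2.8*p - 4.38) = 3.9729*p^5 + 20.588*p^4 + 28.2774*p^3 - 6.9098*p^2 + 0.8696*p - 10.4244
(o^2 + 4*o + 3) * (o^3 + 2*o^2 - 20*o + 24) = o^5 + 6*o^4 - 9*o^3 - 50*o^2 + 36*o + 72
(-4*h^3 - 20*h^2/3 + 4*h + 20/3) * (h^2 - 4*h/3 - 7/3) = -4*h^5 - 4*h^4/3 + 200*h^3/9 + 152*h^2/9 - 164*h/9 - 140/9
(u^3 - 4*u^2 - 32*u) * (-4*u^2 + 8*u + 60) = -4*u^5 + 24*u^4 + 156*u^3 - 496*u^2 - 1920*u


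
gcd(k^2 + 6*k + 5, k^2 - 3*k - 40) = k + 5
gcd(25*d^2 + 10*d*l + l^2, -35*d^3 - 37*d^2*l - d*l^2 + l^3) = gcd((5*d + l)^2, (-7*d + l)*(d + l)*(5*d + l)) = 5*d + l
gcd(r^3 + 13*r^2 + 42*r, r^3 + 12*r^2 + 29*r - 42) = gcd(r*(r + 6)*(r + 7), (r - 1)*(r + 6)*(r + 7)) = r^2 + 13*r + 42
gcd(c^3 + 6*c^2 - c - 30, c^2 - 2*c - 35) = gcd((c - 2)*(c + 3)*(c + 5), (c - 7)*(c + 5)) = c + 5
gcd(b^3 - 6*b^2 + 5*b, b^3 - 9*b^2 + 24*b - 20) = b - 5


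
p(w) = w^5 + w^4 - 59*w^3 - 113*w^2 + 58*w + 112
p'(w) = 5*w^4 + 4*w^3 - 177*w^2 - 226*w + 58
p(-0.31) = 84.92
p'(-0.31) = 110.98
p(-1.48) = -32.39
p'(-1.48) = 15.80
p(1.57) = -288.18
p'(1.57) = -687.25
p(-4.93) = 1827.61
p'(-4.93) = -655.44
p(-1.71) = -28.66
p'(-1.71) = -50.35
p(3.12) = -2208.53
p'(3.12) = -1774.83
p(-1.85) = -18.43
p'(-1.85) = -96.44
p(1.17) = -65.25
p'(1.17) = -432.94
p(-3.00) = 352.00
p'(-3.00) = -560.00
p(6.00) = -7280.00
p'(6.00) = -326.00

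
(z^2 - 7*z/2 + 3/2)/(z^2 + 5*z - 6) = (2*z^2 - 7*z + 3)/(2*(z^2 + 5*z - 6))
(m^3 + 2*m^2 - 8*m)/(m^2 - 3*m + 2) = m*(m + 4)/(m - 1)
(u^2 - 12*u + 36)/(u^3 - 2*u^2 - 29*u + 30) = (u - 6)/(u^2 + 4*u - 5)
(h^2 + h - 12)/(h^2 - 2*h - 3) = (h + 4)/(h + 1)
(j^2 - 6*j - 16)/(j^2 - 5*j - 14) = (j - 8)/(j - 7)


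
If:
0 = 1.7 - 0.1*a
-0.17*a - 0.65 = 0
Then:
No Solution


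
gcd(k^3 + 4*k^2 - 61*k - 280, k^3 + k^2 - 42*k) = k + 7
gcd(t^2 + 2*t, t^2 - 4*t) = t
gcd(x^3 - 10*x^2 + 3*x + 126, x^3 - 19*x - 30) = x + 3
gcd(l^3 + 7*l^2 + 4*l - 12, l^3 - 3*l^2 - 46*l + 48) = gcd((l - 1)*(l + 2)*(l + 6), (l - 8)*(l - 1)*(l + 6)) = l^2 + 5*l - 6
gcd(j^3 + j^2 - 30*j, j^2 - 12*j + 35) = j - 5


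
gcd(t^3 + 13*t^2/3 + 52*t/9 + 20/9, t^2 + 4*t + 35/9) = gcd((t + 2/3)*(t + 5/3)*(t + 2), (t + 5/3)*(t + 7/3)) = t + 5/3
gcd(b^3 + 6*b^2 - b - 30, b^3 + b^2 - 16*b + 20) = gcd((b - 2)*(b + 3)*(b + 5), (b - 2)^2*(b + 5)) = b^2 + 3*b - 10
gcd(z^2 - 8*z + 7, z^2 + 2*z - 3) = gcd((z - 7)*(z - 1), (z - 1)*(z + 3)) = z - 1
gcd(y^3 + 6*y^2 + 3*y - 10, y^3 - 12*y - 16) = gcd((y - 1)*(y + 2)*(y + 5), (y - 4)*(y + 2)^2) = y + 2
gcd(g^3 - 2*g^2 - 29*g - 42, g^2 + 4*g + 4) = g + 2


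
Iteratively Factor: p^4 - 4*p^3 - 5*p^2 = (p + 1)*(p^3 - 5*p^2) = p*(p + 1)*(p^2 - 5*p) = p*(p - 5)*(p + 1)*(p)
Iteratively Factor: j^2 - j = (j - 1)*(j)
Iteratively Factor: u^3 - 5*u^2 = (u)*(u^2 - 5*u) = u^2*(u - 5)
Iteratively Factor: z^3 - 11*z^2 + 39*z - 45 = (z - 5)*(z^2 - 6*z + 9) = (z - 5)*(z - 3)*(z - 3)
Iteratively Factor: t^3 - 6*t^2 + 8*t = (t - 4)*(t^2 - 2*t) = t*(t - 4)*(t - 2)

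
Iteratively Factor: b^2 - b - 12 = (b - 4)*(b + 3)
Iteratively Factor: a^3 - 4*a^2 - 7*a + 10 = (a - 1)*(a^2 - 3*a - 10) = (a - 1)*(a + 2)*(a - 5)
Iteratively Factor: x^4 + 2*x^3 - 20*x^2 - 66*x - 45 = (x + 3)*(x^3 - x^2 - 17*x - 15) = (x + 3)^2*(x^2 - 4*x - 5) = (x - 5)*(x + 3)^2*(x + 1)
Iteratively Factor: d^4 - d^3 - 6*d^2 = (d + 2)*(d^3 - 3*d^2) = d*(d + 2)*(d^2 - 3*d) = d*(d - 3)*(d + 2)*(d)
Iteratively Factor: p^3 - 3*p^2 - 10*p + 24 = (p - 4)*(p^2 + p - 6) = (p - 4)*(p - 2)*(p + 3)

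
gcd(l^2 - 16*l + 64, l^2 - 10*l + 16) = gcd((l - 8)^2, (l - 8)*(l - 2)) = l - 8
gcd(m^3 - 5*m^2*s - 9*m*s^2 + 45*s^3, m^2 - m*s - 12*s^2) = m + 3*s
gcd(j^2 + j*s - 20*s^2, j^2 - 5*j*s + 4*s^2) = -j + 4*s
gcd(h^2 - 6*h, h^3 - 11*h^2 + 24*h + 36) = h - 6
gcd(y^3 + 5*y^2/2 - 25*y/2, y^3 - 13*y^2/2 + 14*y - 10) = y - 5/2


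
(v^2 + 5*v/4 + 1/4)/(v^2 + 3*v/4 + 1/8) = 2*(v + 1)/(2*v + 1)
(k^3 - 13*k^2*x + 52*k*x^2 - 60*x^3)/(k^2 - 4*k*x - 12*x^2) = (k^2 - 7*k*x + 10*x^2)/(k + 2*x)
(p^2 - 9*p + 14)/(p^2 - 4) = (p - 7)/(p + 2)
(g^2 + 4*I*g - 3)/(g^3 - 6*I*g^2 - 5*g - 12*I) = (g + 3*I)/(g^2 - 7*I*g - 12)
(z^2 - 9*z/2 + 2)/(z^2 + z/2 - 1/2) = (z - 4)/(z + 1)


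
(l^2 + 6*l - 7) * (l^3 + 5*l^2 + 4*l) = l^5 + 11*l^4 + 27*l^3 - 11*l^2 - 28*l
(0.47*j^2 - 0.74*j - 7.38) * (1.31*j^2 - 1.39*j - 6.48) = 0.6157*j^4 - 1.6227*j^3 - 11.6848*j^2 + 15.0534*j + 47.8224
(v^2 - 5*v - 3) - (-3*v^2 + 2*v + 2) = 4*v^2 - 7*v - 5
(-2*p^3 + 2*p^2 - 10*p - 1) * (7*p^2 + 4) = -14*p^5 + 14*p^4 - 78*p^3 + p^2 - 40*p - 4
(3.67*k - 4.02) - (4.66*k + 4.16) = -0.99*k - 8.18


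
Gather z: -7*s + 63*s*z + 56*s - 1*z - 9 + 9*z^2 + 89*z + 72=49*s + 9*z^2 + z*(63*s + 88) + 63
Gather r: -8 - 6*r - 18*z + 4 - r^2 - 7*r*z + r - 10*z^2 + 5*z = -r^2 + r*(-7*z - 5) - 10*z^2 - 13*z - 4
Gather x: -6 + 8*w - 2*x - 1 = 8*w - 2*x - 7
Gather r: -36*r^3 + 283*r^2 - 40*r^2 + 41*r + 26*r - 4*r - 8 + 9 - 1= -36*r^3 + 243*r^2 + 63*r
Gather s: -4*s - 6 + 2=-4*s - 4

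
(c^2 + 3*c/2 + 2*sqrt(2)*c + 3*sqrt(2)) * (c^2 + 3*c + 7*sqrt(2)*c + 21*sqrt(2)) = c^4 + 9*c^3/2 + 9*sqrt(2)*c^3 + 65*c^2/2 + 81*sqrt(2)*c^2/2 + 81*sqrt(2)*c/2 + 126*c + 126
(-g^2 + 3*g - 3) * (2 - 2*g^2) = 2*g^4 - 6*g^3 + 4*g^2 + 6*g - 6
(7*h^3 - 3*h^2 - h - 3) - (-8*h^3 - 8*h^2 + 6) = 15*h^3 + 5*h^2 - h - 9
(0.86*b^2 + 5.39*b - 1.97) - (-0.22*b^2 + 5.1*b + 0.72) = 1.08*b^2 + 0.29*b - 2.69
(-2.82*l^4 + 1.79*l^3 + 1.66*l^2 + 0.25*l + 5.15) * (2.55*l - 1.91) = -7.191*l^5 + 9.9507*l^4 + 0.8141*l^3 - 2.5331*l^2 + 12.655*l - 9.8365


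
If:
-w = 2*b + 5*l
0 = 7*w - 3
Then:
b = -5*l/2 - 3/14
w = 3/7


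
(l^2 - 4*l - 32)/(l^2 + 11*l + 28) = (l - 8)/(l + 7)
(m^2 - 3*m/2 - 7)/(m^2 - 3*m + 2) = (m^2 - 3*m/2 - 7)/(m^2 - 3*m + 2)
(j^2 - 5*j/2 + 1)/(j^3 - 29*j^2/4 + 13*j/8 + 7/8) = 4*(j - 2)/(4*j^2 - 27*j - 7)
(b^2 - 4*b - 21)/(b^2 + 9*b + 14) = (b^2 - 4*b - 21)/(b^2 + 9*b + 14)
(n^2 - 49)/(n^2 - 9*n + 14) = (n + 7)/(n - 2)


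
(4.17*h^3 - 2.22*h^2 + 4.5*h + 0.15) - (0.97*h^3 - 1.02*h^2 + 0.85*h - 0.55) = 3.2*h^3 - 1.2*h^2 + 3.65*h + 0.7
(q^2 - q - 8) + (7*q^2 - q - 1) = 8*q^2 - 2*q - 9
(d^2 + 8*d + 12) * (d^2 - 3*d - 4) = d^4 + 5*d^3 - 16*d^2 - 68*d - 48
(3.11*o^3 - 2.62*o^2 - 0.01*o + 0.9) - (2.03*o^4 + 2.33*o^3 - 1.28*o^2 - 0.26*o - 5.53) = -2.03*o^4 + 0.78*o^3 - 1.34*o^2 + 0.25*o + 6.43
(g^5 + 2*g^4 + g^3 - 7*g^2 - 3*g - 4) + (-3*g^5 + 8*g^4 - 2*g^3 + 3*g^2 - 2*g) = -2*g^5 + 10*g^4 - g^3 - 4*g^2 - 5*g - 4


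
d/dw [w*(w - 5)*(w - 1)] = 3*w^2 - 12*w + 5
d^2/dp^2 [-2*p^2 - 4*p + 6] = -4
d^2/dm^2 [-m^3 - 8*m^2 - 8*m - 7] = -6*m - 16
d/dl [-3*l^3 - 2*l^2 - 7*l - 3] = -9*l^2 - 4*l - 7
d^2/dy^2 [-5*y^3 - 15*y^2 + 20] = -30*y - 30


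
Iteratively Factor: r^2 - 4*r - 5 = (r - 5)*(r + 1)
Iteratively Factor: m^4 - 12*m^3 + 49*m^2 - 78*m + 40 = (m - 1)*(m^3 - 11*m^2 + 38*m - 40) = (m - 4)*(m - 1)*(m^2 - 7*m + 10) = (m - 4)*(m - 2)*(m - 1)*(m - 5)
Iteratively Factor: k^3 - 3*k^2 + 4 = (k + 1)*(k^2 - 4*k + 4) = (k - 2)*(k + 1)*(k - 2)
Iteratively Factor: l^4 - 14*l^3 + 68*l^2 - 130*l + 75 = (l - 1)*(l^3 - 13*l^2 + 55*l - 75) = (l - 3)*(l - 1)*(l^2 - 10*l + 25) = (l - 5)*(l - 3)*(l - 1)*(l - 5)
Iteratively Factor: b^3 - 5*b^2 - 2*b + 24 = (b - 3)*(b^2 - 2*b - 8) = (b - 3)*(b + 2)*(b - 4)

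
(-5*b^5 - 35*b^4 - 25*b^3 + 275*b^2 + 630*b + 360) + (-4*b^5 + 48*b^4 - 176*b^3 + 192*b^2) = -9*b^5 + 13*b^4 - 201*b^3 + 467*b^2 + 630*b + 360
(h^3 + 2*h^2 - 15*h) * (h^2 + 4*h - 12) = h^5 + 6*h^4 - 19*h^3 - 84*h^2 + 180*h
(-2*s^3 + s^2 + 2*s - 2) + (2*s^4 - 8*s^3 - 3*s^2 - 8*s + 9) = 2*s^4 - 10*s^3 - 2*s^2 - 6*s + 7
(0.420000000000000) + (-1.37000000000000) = -0.950000000000000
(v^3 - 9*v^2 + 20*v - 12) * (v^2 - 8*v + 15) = v^5 - 17*v^4 + 107*v^3 - 307*v^2 + 396*v - 180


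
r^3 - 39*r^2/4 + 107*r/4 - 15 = (r - 5)*(r - 4)*(r - 3/4)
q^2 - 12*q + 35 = (q - 7)*(q - 5)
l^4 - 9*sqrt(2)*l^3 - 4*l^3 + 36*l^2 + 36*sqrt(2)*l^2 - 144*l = l*(l - 4)*(l - 6*sqrt(2))*(l - 3*sqrt(2))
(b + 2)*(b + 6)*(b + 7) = b^3 + 15*b^2 + 68*b + 84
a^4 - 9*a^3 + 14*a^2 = a^2*(a - 7)*(a - 2)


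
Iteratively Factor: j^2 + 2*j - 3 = (j - 1)*(j + 3)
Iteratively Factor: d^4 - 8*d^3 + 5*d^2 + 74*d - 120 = (d - 5)*(d^3 - 3*d^2 - 10*d + 24) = (d - 5)*(d + 3)*(d^2 - 6*d + 8) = (d - 5)*(d - 2)*(d + 3)*(d - 4)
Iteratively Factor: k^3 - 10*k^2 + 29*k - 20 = (k - 5)*(k^2 - 5*k + 4) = (k - 5)*(k - 1)*(k - 4)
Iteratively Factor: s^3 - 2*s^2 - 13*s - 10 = (s - 5)*(s^2 + 3*s + 2) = (s - 5)*(s + 2)*(s + 1)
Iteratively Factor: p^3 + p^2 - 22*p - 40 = (p - 5)*(p^2 + 6*p + 8) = (p - 5)*(p + 2)*(p + 4)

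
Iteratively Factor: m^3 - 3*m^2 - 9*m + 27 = (m - 3)*(m^2 - 9) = (m - 3)*(m + 3)*(m - 3)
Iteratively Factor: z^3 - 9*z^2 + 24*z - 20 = (z - 2)*(z^2 - 7*z + 10) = (z - 5)*(z - 2)*(z - 2)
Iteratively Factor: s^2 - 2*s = (s)*(s - 2)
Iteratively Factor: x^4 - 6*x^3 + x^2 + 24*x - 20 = (x - 1)*(x^3 - 5*x^2 - 4*x + 20) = (x - 1)*(x + 2)*(x^2 - 7*x + 10) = (x - 2)*(x - 1)*(x + 2)*(x - 5)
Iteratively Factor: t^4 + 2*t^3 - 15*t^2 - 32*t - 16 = (t + 1)*(t^3 + t^2 - 16*t - 16) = (t + 1)^2*(t^2 - 16) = (t + 1)^2*(t + 4)*(t - 4)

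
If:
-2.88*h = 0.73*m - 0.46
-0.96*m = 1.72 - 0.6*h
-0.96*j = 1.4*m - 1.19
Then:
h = 0.53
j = 3.37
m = -1.46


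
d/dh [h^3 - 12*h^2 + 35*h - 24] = 3*h^2 - 24*h + 35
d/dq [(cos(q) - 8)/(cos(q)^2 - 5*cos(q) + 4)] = (cos(q)^2 - 16*cos(q) + 36)*sin(q)/(cos(q)^2 - 5*cos(q) + 4)^2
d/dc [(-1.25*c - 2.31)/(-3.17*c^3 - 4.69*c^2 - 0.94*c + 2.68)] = (3.9625*c^3 + 5.8625*c^2 + 1.175*c - (1.25*c + 2.31)*(9.51*c^2 + 9.38*c + 0.94) - 3.35)/(3.17*c^3 + 4.69*c^2 + 0.94*c - 2.68)^2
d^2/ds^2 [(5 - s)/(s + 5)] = 20/(s + 5)^3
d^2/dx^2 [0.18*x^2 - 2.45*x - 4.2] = 0.360000000000000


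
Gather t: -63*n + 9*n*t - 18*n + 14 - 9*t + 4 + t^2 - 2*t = -81*n + t^2 + t*(9*n - 11) + 18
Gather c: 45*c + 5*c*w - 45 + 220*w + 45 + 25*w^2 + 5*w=c*(5*w + 45) + 25*w^2 + 225*w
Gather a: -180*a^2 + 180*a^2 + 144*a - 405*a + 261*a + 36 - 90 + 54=0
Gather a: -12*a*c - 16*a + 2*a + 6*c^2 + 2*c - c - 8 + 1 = a*(-12*c - 14) + 6*c^2 + c - 7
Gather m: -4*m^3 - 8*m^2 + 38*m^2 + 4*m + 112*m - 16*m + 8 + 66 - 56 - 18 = -4*m^3 + 30*m^2 + 100*m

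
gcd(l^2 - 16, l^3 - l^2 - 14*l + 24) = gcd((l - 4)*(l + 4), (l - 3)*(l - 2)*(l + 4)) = l + 4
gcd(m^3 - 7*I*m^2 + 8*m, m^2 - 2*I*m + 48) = m - 8*I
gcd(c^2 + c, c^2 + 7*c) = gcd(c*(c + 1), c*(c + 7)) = c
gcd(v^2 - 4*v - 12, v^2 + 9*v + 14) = v + 2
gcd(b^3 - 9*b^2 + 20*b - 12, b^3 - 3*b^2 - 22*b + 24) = b^2 - 7*b + 6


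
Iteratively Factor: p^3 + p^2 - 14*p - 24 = (p + 2)*(p^2 - p - 12) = (p + 2)*(p + 3)*(p - 4)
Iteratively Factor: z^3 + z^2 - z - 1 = (z + 1)*(z^2 - 1) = (z + 1)^2*(z - 1)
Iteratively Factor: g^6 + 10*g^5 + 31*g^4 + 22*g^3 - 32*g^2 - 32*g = (g + 4)*(g^5 + 6*g^4 + 7*g^3 - 6*g^2 - 8*g) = (g + 2)*(g + 4)*(g^4 + 4*g^3 - g^2 - 4*g) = (g - 1)*(g + 2)*(g + 4)*(g^3 + 5*g^2 + 4*g) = (g - 1)*(g + 2)*(g + 4)^2*(g^2 + g) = (g - 1)*(g + 1)*(g + 2)*(g + 4)^2*(g)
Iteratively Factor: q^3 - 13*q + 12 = (q + 4)*(q^2 - 4*q + 3) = (q - 1)*(q + 4)*(q - 3)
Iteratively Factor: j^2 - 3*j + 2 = (j - 2)*(j - 1)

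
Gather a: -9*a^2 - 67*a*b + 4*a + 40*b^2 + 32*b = -9*a^2 + a*(4 - 67*b) + 40*b^2 + 32*b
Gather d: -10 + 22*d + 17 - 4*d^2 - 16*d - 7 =-4*d^2 + 6*d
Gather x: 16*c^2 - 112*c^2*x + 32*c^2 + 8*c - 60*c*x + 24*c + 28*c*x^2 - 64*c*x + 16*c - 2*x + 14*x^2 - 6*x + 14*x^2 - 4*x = 48*c^2 + 48*c + x^2*(28*c + 28) + x*(-112*c^2 - 124*c - 12)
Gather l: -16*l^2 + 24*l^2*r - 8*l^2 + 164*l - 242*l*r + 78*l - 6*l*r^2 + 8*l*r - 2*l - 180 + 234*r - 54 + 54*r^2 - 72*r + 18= l^2*(24*r - 24) + l*(-6*r^2 - 234*r + 240) + 54*r^2 + 162*r - 216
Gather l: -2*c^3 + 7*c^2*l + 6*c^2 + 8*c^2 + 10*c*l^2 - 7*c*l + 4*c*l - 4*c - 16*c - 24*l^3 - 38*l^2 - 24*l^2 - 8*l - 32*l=-2*c^3 + 14*c^2 - 20*c - 24*l^3 + l^2*(10*c - 62) + l*(7*c^2 - 3*c - 40)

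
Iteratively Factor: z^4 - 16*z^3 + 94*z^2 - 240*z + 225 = (z - 3)*(z^3 - 13*z^2 + 55*z - 75) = (z - 3)^2*(z^2 - 10*z + 25) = (z - 5)*(z - 3)^2*(z - 5)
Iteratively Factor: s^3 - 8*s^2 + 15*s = (s)*(s^2 - 8*s + 15) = s*(s - 3)*(s - 5)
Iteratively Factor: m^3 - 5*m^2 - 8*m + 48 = (m + 3)*(m^2 - 8*m + 16) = (m - 4)*(m + 3)*(m - 4)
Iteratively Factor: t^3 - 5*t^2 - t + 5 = (t - 1)*(t^2 - 4*t - 5) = (t - 1)*(t + 1)*(t - 5)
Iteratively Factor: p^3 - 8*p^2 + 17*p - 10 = (p - 2)*(p^2 - 6*p + 5) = (p - 5)*(p - 2)*(p - 1)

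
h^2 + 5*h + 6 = (h + 2)*(h + 3)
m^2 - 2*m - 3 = (m - 3)*(m + 1)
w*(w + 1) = w^2 + w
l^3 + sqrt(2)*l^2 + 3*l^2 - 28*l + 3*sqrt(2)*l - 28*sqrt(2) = (l - 4)*(l + 7)*(l + sqrt(2))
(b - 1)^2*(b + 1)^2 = b^4 - 2*b^2 + 1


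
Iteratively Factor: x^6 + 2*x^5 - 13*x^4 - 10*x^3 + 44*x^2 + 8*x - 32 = (x - 2)*(x^5 + 4*x^4 - 5*x^3 - 20*x^2 + 4*x + 16) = (x - 2)*(x + 1)*(x^4 + 3*x^3 - 8*x^2 - 12*x + 16) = (x - 2)*(x - 1)*(x + 1)*(x^3 + 4*x^2 - 4*x - 16) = (x - 2)^2*(x - 1)*(x + 1)*(x^2 + 6*x + 8) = (x - 2)^2*(x - 1)*(x + 1)*(x + 2)*(x + 4)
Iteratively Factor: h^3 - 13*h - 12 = (h + 1)*(h^2 - h - 12) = (h + 1)*(h + 3)*(h - 4)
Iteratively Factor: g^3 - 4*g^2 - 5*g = (g + 1)*(g^2 - 5*g) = g*(g + 1)*(g - 5)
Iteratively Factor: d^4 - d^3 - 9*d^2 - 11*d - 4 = (d + 1)*(d^3 - 2*d^2 - 7*d - 4) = (d + 1)^2*(d^2 - 3*d - 4) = (d - 4)*(d + 1)^2*(d + 1)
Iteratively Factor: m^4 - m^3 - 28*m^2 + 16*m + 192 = (m + 4)*(m^3 - 5*m^2 - 8*m + 48) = (m + 3)*(m + 4)*(m^2 - 8*m + 16) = (m - 4)*(m + 3)*(m + 4)*(m - 4)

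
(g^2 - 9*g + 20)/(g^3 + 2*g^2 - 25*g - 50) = (g - 4)/(g^2 + 7*g + 10)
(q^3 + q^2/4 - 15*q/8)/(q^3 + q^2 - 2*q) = (q^2 + q/4 - 15/8)/(q^2 + q - 2)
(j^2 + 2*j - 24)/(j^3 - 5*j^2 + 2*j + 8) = (j + 6)/(j^2 - j - 2)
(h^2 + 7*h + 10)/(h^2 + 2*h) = (h + 5)/h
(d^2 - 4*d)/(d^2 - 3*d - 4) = d/(d + 1)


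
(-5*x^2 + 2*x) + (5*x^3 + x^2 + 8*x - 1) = 5*x^3 - 4*x^2 + 10*x - 1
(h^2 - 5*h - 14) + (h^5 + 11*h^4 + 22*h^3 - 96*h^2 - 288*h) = h^5 + 11*h^4 + 22*h^3 - 95*h^2 - 293*h - 14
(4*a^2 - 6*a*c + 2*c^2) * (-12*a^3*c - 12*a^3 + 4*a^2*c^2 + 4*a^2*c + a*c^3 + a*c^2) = -48*a^5*c - 48*a^5 + 88*a^4*c^2 + 88*a^4*c - 44*a^3*c^3 - 44*a^3*c^2 + 2*a^2*c^4 + 2*a^2*c^3 + 2*a*c^5 + 2*a*c^4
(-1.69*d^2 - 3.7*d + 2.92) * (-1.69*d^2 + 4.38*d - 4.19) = 2.8561*d^4 - 1.1492*d^3 - 14.0597*d^2 + 28.2926*d - 12.2348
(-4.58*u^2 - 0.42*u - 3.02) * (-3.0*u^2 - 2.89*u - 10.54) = 13.74*u^4 + 14.4962*u^3 + 58.547*u^2 + 13.1546*u + 31.8308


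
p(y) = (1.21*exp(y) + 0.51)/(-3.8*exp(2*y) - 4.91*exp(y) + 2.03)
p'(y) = (1.21*exp(y) + 0.51)*(7.6*exp(2*y) + 4.91*exp(y))/(-3.8*exp(2*y) - 4.91*exp(y) + 2.03)^2 + 1.21*exp(y)/(-3.8*exp(2*y) - 4.91*exp(y) + 2.03) = (4.598*exp(2*y) + 3.876*exp(y) + 4.9604)*exp(y)/(14.44*exp(4*y) + 37.316*exp(3*y) + 8.6801*exp(2*y) - 19.9346*exp(y) + 4.1209)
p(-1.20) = 4.24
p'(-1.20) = 46.27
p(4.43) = -0.00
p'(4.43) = 0.00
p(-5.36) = 0.26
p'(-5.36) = 0.01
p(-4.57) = 0.26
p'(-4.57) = 0.01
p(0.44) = -0.16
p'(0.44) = 0.16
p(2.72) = -0.02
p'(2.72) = 0.02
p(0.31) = -0.18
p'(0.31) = 0.19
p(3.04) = -0.01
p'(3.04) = 0.01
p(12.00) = 0.00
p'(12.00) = 0.00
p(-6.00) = 0.25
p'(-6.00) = 0.00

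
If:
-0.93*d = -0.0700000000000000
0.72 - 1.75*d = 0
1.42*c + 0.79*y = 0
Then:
No Solution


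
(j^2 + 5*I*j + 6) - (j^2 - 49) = 5*I*j + 55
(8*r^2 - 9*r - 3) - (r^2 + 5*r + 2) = 7*r^2 - 14*r - 5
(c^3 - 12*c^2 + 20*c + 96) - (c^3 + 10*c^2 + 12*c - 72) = -22*c^2 + 8*c + 168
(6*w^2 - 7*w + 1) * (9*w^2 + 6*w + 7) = 54*w^4 - 27*w^3 + 9*w^2 - 43*w + 7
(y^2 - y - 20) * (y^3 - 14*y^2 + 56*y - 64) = y^5 - 15*y^4 + 50*y^3 + 160*y^2 - 1056*y + 1280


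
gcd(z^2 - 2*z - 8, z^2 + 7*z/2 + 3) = z + 2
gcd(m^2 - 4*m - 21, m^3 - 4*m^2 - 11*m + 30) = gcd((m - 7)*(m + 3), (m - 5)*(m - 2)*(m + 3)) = m + 3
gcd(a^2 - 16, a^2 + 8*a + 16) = a + 4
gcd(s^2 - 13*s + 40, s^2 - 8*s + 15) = s - 5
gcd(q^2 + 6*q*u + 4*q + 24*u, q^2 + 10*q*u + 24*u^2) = q + 6*u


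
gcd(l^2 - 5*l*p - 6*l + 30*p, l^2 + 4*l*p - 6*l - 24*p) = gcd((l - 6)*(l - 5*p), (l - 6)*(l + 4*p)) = l - 6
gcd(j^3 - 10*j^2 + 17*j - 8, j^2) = 1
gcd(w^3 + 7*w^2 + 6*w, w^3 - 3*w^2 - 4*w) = w^2 + w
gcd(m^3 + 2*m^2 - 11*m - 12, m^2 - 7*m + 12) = m - 3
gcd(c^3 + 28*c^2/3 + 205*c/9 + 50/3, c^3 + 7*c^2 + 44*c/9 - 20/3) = c^2 + 23*c/3 + 10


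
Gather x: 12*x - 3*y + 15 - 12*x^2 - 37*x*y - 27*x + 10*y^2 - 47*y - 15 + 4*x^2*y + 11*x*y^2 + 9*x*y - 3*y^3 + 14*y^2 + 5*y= x^2*(4*y - 12) + x*(11*y^2 - 28*y - 15) - 3*y^3 + 24*y^2 - 45*y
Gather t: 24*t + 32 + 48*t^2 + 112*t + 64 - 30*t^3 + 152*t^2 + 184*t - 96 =-30*t^3 + 200*t^2 + 320*t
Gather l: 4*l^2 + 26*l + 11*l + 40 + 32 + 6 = 4*l^2 + 37*l + 78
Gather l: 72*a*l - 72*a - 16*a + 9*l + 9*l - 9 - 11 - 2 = -88*a + l*(72*a + 18) - 22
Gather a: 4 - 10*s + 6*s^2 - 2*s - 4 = 6*s^2 - 12*s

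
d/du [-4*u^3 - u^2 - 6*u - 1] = -12*u^2 - 2*u - 6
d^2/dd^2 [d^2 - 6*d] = 2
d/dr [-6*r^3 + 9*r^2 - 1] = 18*r*(1 - r)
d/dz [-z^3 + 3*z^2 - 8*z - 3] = -3*z^2 + 6*z - 8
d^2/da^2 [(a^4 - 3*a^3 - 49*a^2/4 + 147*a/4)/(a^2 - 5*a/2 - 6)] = 2*(8*a^6 - 60*a^5 + 6*a^4 + 715*a^3 - 1116*a^2 + 2700*a - 7938)/(8*a^6 - 60*a^5 + 6*a^4 + 595*a^3 - 36*a^2 - 2160*a - 1728)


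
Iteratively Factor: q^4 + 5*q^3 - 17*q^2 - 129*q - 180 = (q + 4)*(q^3 + q^2 - 21*q - 45) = (q - 5)*(q + 4)*(q^2 + 6*q + 9) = (q - 5)*(q + 3)*(q + 4)*(q + 3)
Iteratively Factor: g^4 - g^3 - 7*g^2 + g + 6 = (g - 3)*(g^3 + 2*g^2 - g - 2) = (g - 3)*(g + 1)*(g^2 + g - 2) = (g - 3)*(g - 1)*(g + 1)*(g + 2)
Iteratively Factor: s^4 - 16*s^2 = (s - 4)*(s^3 + 4*s^2) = s*(s - 4)*(s^2 + 4*s) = s*(s - 4)*(s + 4)*(s)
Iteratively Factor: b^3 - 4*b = (b)*(b^2 - 4) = b*(b + 2)*(b - 2)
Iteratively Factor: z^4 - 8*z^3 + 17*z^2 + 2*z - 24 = (z - 2)*(z^3 - 6*z^2 + 5*z + 12) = (z - 3)*(z - 2)*(z^2 - 3*z - 4) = (z - 3)*(z - 2)*(z + 1)*(z - 4)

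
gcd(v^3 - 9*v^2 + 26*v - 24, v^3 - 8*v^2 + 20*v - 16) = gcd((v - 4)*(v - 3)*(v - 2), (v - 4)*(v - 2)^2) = v^2 - 6*v + 8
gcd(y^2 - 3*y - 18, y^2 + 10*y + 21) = y + 3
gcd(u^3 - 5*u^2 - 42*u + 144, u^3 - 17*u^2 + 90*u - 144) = u^2 - 11*u + 24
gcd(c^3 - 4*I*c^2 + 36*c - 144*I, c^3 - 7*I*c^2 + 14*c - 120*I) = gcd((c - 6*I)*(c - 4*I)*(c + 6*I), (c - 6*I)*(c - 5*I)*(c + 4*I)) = c - 6*I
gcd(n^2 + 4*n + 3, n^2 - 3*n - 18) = n + 3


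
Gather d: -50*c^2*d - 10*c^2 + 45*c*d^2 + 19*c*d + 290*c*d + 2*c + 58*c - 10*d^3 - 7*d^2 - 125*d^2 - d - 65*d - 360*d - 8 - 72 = -10*c^2 + 60*c - 10*d^3 + d^2*(45*c - 132) + d*(-50*c^2 + 309*c - 426) - 80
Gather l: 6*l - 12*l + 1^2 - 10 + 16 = 7 - 6*l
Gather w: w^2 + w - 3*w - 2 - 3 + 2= w^2 - 2*w - 3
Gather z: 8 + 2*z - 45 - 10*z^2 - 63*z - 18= -10*z^2 - 61*z - 55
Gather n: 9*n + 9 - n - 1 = 8*n + 8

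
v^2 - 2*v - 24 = (v - 6)*(v + 4)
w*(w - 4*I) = w^2 - 4*I*w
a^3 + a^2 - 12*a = a*(a - 3)*(a + 4)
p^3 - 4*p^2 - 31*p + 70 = (p - 7)*(p - 2)*(p + 5)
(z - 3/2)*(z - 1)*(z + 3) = z^3 + z^2/2 - 6*z + 9/2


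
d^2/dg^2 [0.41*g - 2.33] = 0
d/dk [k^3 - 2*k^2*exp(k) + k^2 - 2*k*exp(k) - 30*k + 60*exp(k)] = -2*k^2*exp(k) + 3*k^2 - 6*k*exp(k) + 2*k + 58*exp(k) - 30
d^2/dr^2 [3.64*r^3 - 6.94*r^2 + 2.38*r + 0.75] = 21.84*r - 13.88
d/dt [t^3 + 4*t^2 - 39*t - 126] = 3*t^2 + 8*t - 39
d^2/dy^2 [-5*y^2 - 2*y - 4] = -10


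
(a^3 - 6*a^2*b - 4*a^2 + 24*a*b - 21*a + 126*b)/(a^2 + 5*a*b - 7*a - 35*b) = (a^2 - 6*a*b + 3*a - 18*b)/(a + 5*b)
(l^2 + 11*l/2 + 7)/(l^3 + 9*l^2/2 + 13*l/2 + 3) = (2*l + 7)/(2*l^2 + 5*l + 3)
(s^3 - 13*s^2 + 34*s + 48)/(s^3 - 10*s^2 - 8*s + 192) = (s + 1)/(s + 4)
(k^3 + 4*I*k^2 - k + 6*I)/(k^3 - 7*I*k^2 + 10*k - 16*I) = (k + 3*I)/(k - 8*I)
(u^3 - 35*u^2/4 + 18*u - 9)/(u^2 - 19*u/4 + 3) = (u^2 - 8*u + 12)/(u - 4)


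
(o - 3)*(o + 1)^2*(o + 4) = o^4 + 3*o^3 - 9*o^2 - 23*o - 12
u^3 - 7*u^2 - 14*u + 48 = (u - 8)*(u - 2)*(u + 3)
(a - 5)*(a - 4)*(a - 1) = a^3 - 10*a^2 + 29*a - 20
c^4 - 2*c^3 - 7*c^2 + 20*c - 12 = (c - 2)^2*(c - 1)*(c + 3)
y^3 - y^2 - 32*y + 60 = (y - 5)*(y - 2)*(y + 6)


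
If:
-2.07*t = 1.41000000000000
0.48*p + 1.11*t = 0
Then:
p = 1.58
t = -0.68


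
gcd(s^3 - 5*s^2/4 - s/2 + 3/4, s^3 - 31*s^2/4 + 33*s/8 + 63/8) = s + 3/4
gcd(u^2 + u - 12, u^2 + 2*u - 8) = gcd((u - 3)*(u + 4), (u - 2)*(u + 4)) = u + 4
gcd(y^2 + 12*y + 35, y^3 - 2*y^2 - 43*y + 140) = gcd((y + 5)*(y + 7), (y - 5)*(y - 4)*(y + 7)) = y + 7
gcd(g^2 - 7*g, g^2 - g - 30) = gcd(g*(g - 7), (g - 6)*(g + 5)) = 1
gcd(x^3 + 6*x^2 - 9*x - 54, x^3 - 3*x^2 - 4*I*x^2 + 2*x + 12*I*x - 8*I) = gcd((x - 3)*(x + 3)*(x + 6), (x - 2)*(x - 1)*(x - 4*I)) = 1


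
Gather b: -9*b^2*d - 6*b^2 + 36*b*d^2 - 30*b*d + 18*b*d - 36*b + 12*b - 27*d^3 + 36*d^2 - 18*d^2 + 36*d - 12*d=b^2*(-9*d - 6) + b*(36*d^2 - 12*d - 24) - 27*d^3 + 18*d^2 + 24*d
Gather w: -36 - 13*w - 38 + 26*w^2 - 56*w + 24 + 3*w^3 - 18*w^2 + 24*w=3*w^3 + 8*w^2 - 45*w - 50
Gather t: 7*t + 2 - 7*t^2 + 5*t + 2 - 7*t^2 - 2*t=-14*t^2 + 10*t + 4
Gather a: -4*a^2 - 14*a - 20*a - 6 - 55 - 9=-4*a^2 - 34*a - 70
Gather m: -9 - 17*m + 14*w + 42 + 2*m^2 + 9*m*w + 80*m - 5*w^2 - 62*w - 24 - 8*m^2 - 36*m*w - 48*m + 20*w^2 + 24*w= -6*m^2 + m*(15 - 27*w) + 15*w^2 - 24*w + 9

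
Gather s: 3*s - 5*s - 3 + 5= 2 - 2*s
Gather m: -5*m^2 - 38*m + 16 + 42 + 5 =-5*m^2 - 38*m + 63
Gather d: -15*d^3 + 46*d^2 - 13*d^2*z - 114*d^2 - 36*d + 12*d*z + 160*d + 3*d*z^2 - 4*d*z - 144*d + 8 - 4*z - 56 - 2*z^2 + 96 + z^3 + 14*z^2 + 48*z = -15*d^3 + d^2*(-13*z - 68) + d*(3*z^2 + 8*z - 20) + z^3 + 12*z^2 + 44*z + 48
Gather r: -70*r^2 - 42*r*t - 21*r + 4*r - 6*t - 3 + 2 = -70*r^2 + r*(-42*t - 17) - 6*t - 1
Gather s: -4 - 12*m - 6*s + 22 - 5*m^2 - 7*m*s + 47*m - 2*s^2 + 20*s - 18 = -5*m^2 + 35*m - 2*s^2 + s*(14 - 7*m)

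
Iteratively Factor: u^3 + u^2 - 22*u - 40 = (u + 4)*(u^2 - 3*u - 10) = (u - 5)*(u + 4)*(u + 2)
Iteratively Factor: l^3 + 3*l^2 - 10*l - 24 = (l + 4)*(l^2 - l - 6) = (l - 3)*(l + 4)*(l + 2)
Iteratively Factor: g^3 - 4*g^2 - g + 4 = (g + 1)*(g^2 - 5*g + 4) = (g - 1)*(g + 1)*(g - 4)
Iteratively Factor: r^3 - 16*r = (r + 4)*(r^2 - 4*r) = r*(r + 4)*(r - 4)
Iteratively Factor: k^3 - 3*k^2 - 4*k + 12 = (k + 2)*(k^2 - 5*k + 6) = (k - 2)*(k + 2)*(k - 3)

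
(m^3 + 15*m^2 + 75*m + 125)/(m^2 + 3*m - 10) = (m^2 + 10*m + 25)/(m - 2)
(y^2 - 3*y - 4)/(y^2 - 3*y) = (y^2 - 3*y - 4)/(y*(y - 3))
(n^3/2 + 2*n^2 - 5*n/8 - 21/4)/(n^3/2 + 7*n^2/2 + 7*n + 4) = (n^2 + 2*n - 21/4)/(n^2 + 5*n + 4)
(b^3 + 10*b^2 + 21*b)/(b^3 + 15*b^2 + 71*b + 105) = b/(b + 5)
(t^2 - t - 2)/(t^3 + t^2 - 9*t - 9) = (t - 2)/(t^2 - 9)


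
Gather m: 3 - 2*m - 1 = 2 - 2*m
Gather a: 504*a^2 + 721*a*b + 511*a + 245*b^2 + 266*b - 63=504*a^2 + a*(721*b + 511) + 245*b^2 + 266*b - 63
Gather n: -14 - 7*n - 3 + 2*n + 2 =-5*n - 15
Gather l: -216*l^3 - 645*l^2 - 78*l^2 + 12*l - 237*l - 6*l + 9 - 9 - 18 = -216*l^3 - 723*l^2 - 231*l - 18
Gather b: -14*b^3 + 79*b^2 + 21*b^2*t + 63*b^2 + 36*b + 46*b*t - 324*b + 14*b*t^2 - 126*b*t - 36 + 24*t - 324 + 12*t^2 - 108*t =-14*b^3 + b^2*(21*t + 142) + b*(14*t^2 - 80*t - 288) + 12*t^2 - 84*t - 360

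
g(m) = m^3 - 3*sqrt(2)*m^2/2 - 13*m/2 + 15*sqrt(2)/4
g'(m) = 3*m^2 - 3*sqrt(2)*m - 13/2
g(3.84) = 5.69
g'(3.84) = 21.45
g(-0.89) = 8.70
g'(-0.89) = -0.35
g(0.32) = 3.04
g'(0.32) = -7.55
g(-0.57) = 8.13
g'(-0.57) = -3.11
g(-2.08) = 0.65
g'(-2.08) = 15.30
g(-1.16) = 8.43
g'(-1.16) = 2.46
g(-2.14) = -0.30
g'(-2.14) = 16.32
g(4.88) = 39.28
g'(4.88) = 44.24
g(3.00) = -6.29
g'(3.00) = 7.77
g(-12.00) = -1950.17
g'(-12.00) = 476.41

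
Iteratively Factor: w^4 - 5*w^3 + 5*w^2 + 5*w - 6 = (w - 1)*(w^3 - 4*w^2 + w + 6) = (w - 1)*(w + 1)*(w^2 - 5*w + 6) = (w - 3)*(w - 1)*(w + 1)*(w - 2)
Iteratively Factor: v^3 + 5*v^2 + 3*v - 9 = (v - 1)*(v^2 + 6*v + 9) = (v - 1)*(v + 3)*(v + 3)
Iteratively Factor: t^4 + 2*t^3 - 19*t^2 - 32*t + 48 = (t - 1)*(t^3 + 3*t^2 - 16*t - 48) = (t - 4)*(t - 1)*(t^2 + 7*t + 12) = (t - 4)*(t - 1)*(t + 4)*(t + 3)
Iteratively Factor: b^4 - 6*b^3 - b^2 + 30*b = (b)*(b^3 - 6*b^2 - b + 30) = b*(b - 5)*(b^2 - b - 6) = b*(b - 5)*(b - 3)*(b + 2)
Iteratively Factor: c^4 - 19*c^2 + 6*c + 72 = (c + 4)*(c^3 - 4*c^2 - 3*c + 18) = (c + 2)*(c + 4)*(c^2 - 6*c + 9) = (c - 3)*(c + 2)*(c + 4)*(c - 3)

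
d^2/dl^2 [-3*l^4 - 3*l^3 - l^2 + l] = -36*l^2 - 18*l - 2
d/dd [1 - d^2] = -2*d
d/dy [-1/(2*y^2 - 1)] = 4*y/(2*y^2 - 1)^2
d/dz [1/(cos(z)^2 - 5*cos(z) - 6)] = (2*cos(z) - 5)*sin(z)/(sin(z)^2 + 5*cos(z) + 5)^2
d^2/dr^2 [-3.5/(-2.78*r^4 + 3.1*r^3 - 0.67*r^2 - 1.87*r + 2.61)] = ((-116.76*r^2 + 65.1*r - 4.69)*(2.78*r^4 - 3.1*r^3 + 0.67*r^2 + 1.87*r - 2.61) + 3.5*(11.12*r^3 - 9.3*r^2 + 1.34*r + 1.87)*(22.24*r^3 - 18.6*r^2 + 2.68*r + 3.74))/(2.78*r^4 - 3.1*r^3 + 0.67*r^2 + 1.87*r - 2.61)^3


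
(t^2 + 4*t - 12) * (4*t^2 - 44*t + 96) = 4*t^4 - 28*t^3 - 128*t^2 + 912*t - 1152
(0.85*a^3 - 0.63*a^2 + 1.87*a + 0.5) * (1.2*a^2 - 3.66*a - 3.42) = 1.02*a^5 - 3.867*a^4 + 1.6428*a^3 - 4.0896*a^2 - 8.2254*a - 1.71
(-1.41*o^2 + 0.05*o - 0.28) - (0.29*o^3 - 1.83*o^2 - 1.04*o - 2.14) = -0.29*o^3 + 0.42*o^2 + 1.09*o + 1.86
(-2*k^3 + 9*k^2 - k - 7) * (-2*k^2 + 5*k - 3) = 4*k^5 - 28*k^4 + 53*k^3 - 18*k^2 - 32*k + 21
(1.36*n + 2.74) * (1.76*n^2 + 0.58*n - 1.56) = 2.3936*n^3 + 5.6112*n^2 - 0.5324*n - 4.2744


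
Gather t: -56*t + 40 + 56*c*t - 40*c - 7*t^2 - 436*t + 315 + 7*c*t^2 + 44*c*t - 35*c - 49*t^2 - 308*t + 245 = -75*c + t^2*(7*c - 56) + t*(100*c - 800) + 600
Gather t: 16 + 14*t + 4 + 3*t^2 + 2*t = 3*t^2 + 16*t + 20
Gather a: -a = -a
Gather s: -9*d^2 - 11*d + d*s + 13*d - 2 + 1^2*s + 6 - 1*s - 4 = -9*d^2 + d*s + 2*d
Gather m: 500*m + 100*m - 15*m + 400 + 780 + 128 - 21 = 585*m + 1287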